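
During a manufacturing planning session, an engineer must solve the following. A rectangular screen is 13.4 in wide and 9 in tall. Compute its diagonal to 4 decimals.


Shape: rectangle (diagonal via Pythagoras)
Sides: 13.4 in and 9 in
Formula: d = sqrt(l^2 + w^2)
l^2 = 179.56, w^2 = 81
l^2 + w^2 = 260.56
d = sqrt(260.56)
d = 16.1419
16.1419 in


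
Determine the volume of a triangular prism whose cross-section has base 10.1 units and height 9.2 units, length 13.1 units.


Shape: triangular prism
Triangle base = 10.1 units, triangle height = 9.2 units, prism length L = 13.1 units
Formula: V = (1/2 * b * h_tri) * L
Cross-section area = 0.5 * 10.1 * 9.2 = 46.46
V = 46.46 * 13.1
V = 608.626
608.626 units^3


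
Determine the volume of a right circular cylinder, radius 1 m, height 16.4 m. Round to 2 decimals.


Shape: cylinder
Radius r = 1 m, Height h = 16.4 m
Formula: V = pi * r^2 * h
r^2 = 1
V = pi * 1 * 16.4
V = 16.4 * pi
V = 51.52
51.52 m^3


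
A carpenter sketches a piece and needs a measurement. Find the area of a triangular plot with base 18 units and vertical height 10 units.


Shape: triangle
Base b = 18 units, Height h = 10 units
Formula: A = (1/2) * b * h
A = 0.5 * 18 * 10
A = 0.5 * 180
A = 90
90 units^2


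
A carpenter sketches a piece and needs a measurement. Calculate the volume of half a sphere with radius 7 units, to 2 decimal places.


Shape: hemisphere (half of a sphere)
Radius r = 7 units
Formula: V = (1/2) * (4/3) * pi * r^3 = (2/3) * pi * r^3
r^3 = 343
(2/3) * 343 = 228.666667
V = 228.666667 * pi
V = 718.38
718.38 units^3


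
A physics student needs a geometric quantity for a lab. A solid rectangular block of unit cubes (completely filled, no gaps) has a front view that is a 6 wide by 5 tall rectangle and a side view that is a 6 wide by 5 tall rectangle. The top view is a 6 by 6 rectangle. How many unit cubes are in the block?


Orthographic views of a solid rectangular block:
Front view 6 x 5 -> length = 6, height = 5
Side view 6 x 5 -> width = 6, height = 5 (consistent)
Top view 6 x 6 -> confirms length = 6, width = 6
The block is 6 x 6 x 5.
Total unit cubes = 6 * 6 * 5 = 180
180 unit cubes


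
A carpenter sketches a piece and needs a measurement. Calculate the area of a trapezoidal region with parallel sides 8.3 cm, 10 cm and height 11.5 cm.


Shape: trapezoid
Parallel sides a = 8.3 cm, b = 10 cm; Height h = 11.5 cm
Formula: A = (a + b) * h / 2
a + b = 8.3 + 10 = 18.3
A = 18.3 * 11.5 / 2
A = 210.45 / 2
A = 105.225
105.225 cm^2


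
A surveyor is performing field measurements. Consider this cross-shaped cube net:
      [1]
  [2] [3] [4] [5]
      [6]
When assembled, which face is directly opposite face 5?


Net: cross layout. Take square 3 as the base (bottom).
Fold the four squares in the horizontal row up around 3: 2 -> left, 4 -> right, 5 wraps to the top.
Fold 1 and 6 up from 3: 1 -> back, 6 -> front.
Opposite pairs are therefore: (1, 6), (2, 4), (3, 5).
Face 5 is opposite face 3.
face 3


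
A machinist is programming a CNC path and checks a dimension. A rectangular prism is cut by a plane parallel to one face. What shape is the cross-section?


Solid: rectangular prism
Cutting plane: parallel to one face
Visualize the intersection of the plane with the solid's surface.
The boundary of the cut region is a rectangle.
rectangle


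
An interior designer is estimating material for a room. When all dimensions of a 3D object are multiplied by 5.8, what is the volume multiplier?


Linear scale factor k = 5.8
Rule: under a linear scaling by k, volumes scale by k^3.
k^3 = 5.8 * 5.8 * 5.8
k^3 = 33.64 * 5.8
k^3 = 195.112
Volume scales by a factor of 195.112.
195.112 (dimensionless)


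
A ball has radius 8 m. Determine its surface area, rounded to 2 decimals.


Shape: sphere
Radius r = 8 m
Formula: SA = 4 * pi * r^2
r^2 = 64
SA = 4 * pi * 64
SA = 256 * pi
SA = 804.25
804.25 m^2


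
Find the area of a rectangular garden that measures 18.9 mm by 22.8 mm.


Shape: rectangle
Length l = 18.9 mm, Width w = 22.8 mm
Formula: A = l * w
A = 18.9 * 22.8
A = 430.92
430.92 mm^2


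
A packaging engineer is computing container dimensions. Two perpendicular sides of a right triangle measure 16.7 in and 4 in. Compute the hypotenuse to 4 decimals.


Shape: right triangle
Legs a = 16.7 in, b = 4 in
Formula: c = sqrt(a^2 + b^2)
a^2 = 278.89, b^2 = 16
a^2 + b^2 = 294.89
c = sqrt(294.89)
c = 17.1724
17.1724 in


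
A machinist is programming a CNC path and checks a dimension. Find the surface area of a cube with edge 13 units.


Shape: cube
Side s = 13 units
A cube has 6 square faces.
Formula: SA = 6 * s^2
s^2 = 169
SA = 6 * 169
SA = 1014
1014 units^2


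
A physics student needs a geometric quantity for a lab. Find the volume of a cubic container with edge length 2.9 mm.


Shape: cube
Side s = 2.9 mm
Formula: V = s^3
V = 2.9 * 2.9 * 2.9
V = 8.41 * 2.9
V = 24.389
24.389 mm^3


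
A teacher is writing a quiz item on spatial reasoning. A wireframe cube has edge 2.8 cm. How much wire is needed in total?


Shape: cube
Side s = 2.8 cm
A cube has 12 edges, all equal.
Formula: total edge length = 12 * s
Total = 12 * 2.8
Total = 33.6
33.6 cm


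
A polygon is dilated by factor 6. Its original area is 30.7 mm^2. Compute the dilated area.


Linear scale factor k = 6
Original area = 30.7 mm^2
Rule: under a linear scaling by k, areas scale by k^2.
k^2 = 6^2 = 36
New area = 30.7 * 36
New area = 1105.2
1105.2 mm^2


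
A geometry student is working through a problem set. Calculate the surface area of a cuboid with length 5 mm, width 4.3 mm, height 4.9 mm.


Shape: rectangular prism
l = 5 mm, w = 4.3 mm, h = 4.9 mm
Formula: SA = 2(lw + lh + wh)
lw = 21.5, lh = 24.5, wh = 21.07
lw + lh + wh = 67.07
SA = 2 * 67.07
SA = 134.14
134.14 mm^2


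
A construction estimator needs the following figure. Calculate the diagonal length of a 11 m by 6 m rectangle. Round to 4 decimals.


Shape: rectangle (diagonal via Pythagoras)
Sides: 11 m and 6 m
Formula: d = sqrt(l^2 + w^2)
l^2 = 121, w^2 = 36
l^2 + w^2 = 157
d = sqrt(157)
d = 12.53
12.53 m


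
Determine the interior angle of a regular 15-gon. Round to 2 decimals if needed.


Shape: regular pentadecagon (15 sides)
Formula: interior angle = (n - 2) * 180 / n
(n - 2) = 13
(n - 2) * 180 = 2340
angle = 2340 / 15
angle = 156
156 degrees


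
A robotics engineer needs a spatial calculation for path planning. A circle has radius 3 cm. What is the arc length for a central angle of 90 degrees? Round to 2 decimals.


Shape: circular arc
Radius r = 3 cm, Angle = 90 degrees
Formula: L = (angle/360) * 2 * pi * r
2 * pi * r = 6 * pi
L = (90/360) * 6 * pi
L = 1.5 * pi
L = 4.71
4.71 cm


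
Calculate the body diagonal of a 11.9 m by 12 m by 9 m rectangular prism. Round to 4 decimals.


Shape: rectangular box (space diagonal)
l = 11.9 m, w = 12 m, h = 9 m
Visualize: the diagonal of the base, then a right triangle with that diagonal and the height.
Formula: d = sqrt(l^2 + w^2 + h^2)
l^2 + w^2 + h^2 = 141.61 + 144 + 81 = 366.61
d = sqrt(366.61)
d = 19.1471
19.1471 m


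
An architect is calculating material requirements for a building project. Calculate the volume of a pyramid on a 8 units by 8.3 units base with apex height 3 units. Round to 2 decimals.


Shape: rectangular pyramid
Base: 8 units x 8.3 units, Height h = 3 units
Formula: V = (1/3) * base_area * h
base_area = 8 * 8.3 = 66.4
base_area * h = 66.4 * 3 = 199.2
V = 199.2 / 3
V = 66.4
66.4 units^3


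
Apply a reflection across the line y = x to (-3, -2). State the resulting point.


Transformation: reflection
Original point: (-3, -2)
Rule for reflection over y = x: (x, y) -> (y, x)
Apply: (-3, -2) -> (-2, -3)
(-2, -3)


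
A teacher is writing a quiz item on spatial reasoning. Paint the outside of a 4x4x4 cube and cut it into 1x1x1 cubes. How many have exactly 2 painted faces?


Large cube: 4 x 4 x 4, cut into unit cubes.
n = 4, so n - 2 = 2
Cubes with 2 painted faces lie along the edges, excluding corners.
A cube has 12 edges; each contributes (n - 2) = 2 such cubes.
Count = 12 * 2 = 24
24 unit cubes


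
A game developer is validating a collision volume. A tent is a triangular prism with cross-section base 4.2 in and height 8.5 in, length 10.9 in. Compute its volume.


Shape: triangular prism
Triangle base = 4.2 in, triangle height = 8.5 in, prism length L = 10.9 in
Formula: V = (1/2 * b * h_tri) * L
Cross-section area = 0.5 * 4.2 * 8.5 = 17.85
V = 17.85 * 10.9
V = 194.565
194.565 in^3


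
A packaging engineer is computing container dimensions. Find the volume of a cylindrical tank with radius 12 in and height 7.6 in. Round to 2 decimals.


Shape: cylinder
Radius r = 12 in, Height h = 7.6 in
Formula: V = pi * r^2 * h
r^2 = 144
V = pi * 144 * 7.6
V = 1094.4 * pi
V = 3438.16
3438.16 in^3


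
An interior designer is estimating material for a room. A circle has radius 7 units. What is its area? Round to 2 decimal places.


Shape: circle
Radius r = 7 units
Formula: A = pi * r^2
r^2 = 7^2 = 49
A = pi * 49
A = 153.94
153.94 units^2


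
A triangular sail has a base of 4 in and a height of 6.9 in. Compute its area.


Shape: triangle
Base b = 4 in, Height h = 6.9 in
Formula: A = (1/2) * b * h
A = 0.5 * 4 * 6.9
A = 0.5 * 27.6
A = 13.8
13.8 in^2


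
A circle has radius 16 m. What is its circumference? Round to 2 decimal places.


Shape: circle
Radius r = 16 m
Formula: C = 2 * pi * r
C = 2 * pi * 16
C = 32 * pi
C = 100.53
100.53 m


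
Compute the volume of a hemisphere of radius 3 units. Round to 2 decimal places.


Shape: hemisphere (half of a sphere)
Radius r = 3 units
Formula: V = (1/2) * (4/3) * pi * r^3 = (2/3) * pi * r^3
r^3 = 27
(2/3) * 27 = 18
V = 18 * pi
V = 56.55
56.55 units^3


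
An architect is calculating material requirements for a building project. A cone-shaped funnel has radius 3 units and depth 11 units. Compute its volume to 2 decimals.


Shape: cone
Radius r = 3 units, Height h = 11 units
Formula: V = (1/3) * pi * r^2 * h
r^2 = 9
pi * r^2 * h = pi * 9 * 11 = 99 * pi
V = 99 * pi / 3
V = 103.67
103.67 units^3


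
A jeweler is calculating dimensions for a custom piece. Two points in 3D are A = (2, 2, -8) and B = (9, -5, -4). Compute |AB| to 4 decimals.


3D distance between two points
P1 = (2, 2, -8), P2 = (9, -5, -4)
Formula: d = sqrt((x2-x1)^2 + (y2-y1)^2 + (z2-z1)^2)
dx = 9 - 2 = 7
dy = -5 - 2 = -7
dz = -4 - -8 = 4
dx^2 + dy^2 + dz^2 = 49 + 49 + 16 = 114
d = sqrt(114)
d = 10.6771
10.6771 units


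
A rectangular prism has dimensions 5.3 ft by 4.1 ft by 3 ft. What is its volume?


Shape: rectangular prism
l = 5.3 ft, w = 4.1 ft, h = 3 ft
Formula: V = l * w * h
V = 5.3 * 4.1 * 3
V = 21.73 * 3
V = 65.19
65.19 ft^3


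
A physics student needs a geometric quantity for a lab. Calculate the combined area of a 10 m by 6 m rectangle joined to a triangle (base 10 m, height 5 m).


Composite shape: rectangle + triangle
Rectangle area = 10 * 6 = 60
Triangle area = 0.5 * 10 * 5 = 25
Total = 60 + 25
Total = 85
85 m^2


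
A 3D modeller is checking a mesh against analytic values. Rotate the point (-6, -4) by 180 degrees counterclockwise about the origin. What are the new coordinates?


Transformation: rotation about the origin
Original point: (-6, -4)
Rule for 180 deg: (x, y) -> (-x, -y)
Apply: (-6, -4) -> (6, 4)
(6, 4)


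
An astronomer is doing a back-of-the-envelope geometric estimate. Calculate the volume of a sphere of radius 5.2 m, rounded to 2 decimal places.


Shape: sphere
Radius r = 5.2 m
Formula: V = (4/3) * pi * r^3
r^3 = 140.608
(4/3) * 140.608 = 187.477333
V = 187.477333 * pi
V = 588.98
588.98 m^3


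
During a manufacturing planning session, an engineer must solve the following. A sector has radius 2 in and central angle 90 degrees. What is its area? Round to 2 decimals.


Shape: circular sector
Radius r = 2 in, Angle = 90 degrees
Formula: A = (angle/360) * pi * r^2
r^2 = 4
Fraction of circle = 90/360
A = (90/360) * pi * 4
A = 1 * pi
A = 3.14
3.14 in^2


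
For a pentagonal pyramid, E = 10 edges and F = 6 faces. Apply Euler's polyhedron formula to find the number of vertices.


Polyhedron: pentagonal pyramid
Euler's formula for convex polyhedra: V - E + F = 2
Given: E = 10 edges and F = 6 faces
Solve for V:
V = 2 + E - F = 2 + 10 - 6 = 6
6 vertices


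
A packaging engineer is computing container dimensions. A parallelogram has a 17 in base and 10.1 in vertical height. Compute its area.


Shape: parallelogram
Base b = 17 in, Height h = 10.1 in
Formula: A = b * h
A = 17 * 10.1
A = 171.7
171.7 in^2


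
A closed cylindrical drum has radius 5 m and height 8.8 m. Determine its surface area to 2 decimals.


Shape: closed cylinder
Radius r = 5 m, Height h = 8.8 m
Formula: SA = 2*pi*r^2 + 2*pi*r*h = 2*pi*r*(r + h)
r + h = 13.8
2 * r * (r + h) = 2 * 5 * 13.8 = 138
SA = 138 * pi
SA = 433.54
433.54 m^2


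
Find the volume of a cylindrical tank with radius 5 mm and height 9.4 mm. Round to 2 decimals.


Shape: cylinder
Radius r = 5 mm, Height h = 9.4 mm
Formula: V = pi * r^2 * h
r^2 = 25
V = pi * 25 * 9.4
V = 235 * pi
V = 738.27
738.27 mm^3


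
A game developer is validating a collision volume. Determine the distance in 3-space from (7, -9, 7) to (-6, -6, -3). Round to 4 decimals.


3D distance between two points
P1 = (7, -9, 7), P2 = (-6, -6, -3)
Formula: d = sqrt((x2-x1)^2 + (y2-y1)^2 + (z2-z1)^2)
dx = -6 - 7 = -13
dy = -6 - -9 = 3
dz = -3 - 7 = -10
dx^2 + dy^2 + dz^2 = 169 + 9 + 100 = 278
d = sqrt(278)
d = 16.6733
16.6733 units


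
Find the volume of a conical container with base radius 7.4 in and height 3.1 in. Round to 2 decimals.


Shape: cone
Radius r = 7.4 in, Height h = 3.1 in
Formula: V = (1/3) * pi * r^2 * h
r^2 = 54.76
pi * r^2 * h = pi * 54.76 * 3.1 = 169.756 * pi
V = 169.756 * pi / 3
V = 177.77
177.77 in^3


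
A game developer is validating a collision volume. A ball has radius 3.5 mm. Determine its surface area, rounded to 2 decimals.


Shape: sphere
Radius r = 3.5 mm
Formula: SA = 4 * pi * r^2
r^2 = 12.25
SA = 4 * pi * 12.25
SA = 49 * pi
SA = 153.94
153.94 mm^2


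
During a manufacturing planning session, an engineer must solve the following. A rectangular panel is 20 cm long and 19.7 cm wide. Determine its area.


Shape: rectangle
Length l = 20 cm, Width w = 19.7 cm
Formula: A = l * w
A = 20 * 19.7
A = 394
394 cm^2


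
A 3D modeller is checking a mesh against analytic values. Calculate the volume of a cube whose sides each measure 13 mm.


Shape: cube
Side s = 13 mm
Formula: V = s^3
V = 13 * 13 * 13
V = 169 * 13
V = 2197
2197 mm^3


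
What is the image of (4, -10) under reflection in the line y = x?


Transformation: reflection
Original point: (4, -10)
Rule for reflection over y = x: (x, y) -> (y, x)
Apply: (4, -10) -> (-10, 4)
(-10, 4)


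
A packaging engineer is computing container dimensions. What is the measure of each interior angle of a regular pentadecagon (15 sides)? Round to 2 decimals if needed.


Shape: regular pentadecagon (15 sides)
Formula: interior angle = (n - 2) * 180 / n
(n - 2) = 13
(n - 2) * 180 = 2340
angle = 2340 / 15
angle = 156
156 degrees


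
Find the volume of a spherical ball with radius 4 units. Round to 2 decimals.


Shape: sphere
Radius r = 4 units
Formula: V = (4/3) * pi * r^3
r^3 = 64
(4/3) * 64 = 85.333333
V = 85.333333 * pi
V = 268.08
268.08 units^3


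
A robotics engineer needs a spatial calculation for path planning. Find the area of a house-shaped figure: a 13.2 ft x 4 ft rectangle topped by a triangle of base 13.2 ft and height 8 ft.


Composite shape: rectangle + triangle
Rectangle area = 13.2 * 4 = 52.8
Triangle area = 0.5 * 13.2 * 8 = 52.8
Total = 52.8 + 52.8
Total = 105.6
105.6 ft^2


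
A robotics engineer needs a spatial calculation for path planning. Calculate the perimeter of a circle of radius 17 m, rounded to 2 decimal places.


Shape: circle
Radius r = 17 m
Formula: C = 2 * pi * r
C = 2 * pi * 17
C = 34 * pi
C = 106.81
106.81 m


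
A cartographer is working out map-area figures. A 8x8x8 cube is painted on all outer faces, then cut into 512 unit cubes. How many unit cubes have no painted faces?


Large cube: 8 x 8 x 8, cut into unit cubes.
n = 8, so n - 2 = 6
Unpainted cubes form the interior (n - 2)^3 block.
(n - 2)^3 = 6^3 = 216
216 unit cubes


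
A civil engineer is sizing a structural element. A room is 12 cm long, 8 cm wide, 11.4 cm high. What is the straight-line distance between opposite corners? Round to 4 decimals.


Shape: rectangular box (space diagonal)
l = 12 cm, w = 8 cm, h = 11.4 cm
Visualize: the diagonal of the base, then a right triangle with that diagonal and the height.
Formula: d = sqrt(l^2 + w^2 + h^2)
l^2 + w^2 + h^2 = 144 + 64 + 129.96 = 337.96
d = sqrt(337.96)
d = 18.3837
18.3837 cm


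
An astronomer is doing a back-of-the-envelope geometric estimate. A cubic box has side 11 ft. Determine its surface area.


Shape: cube
Side s = 11 ft
A cube has 6 square faces.
Formula: SA = 6 * s^2
s^2 = 121
SA = 6 * 121
SA = 726
726 ft^2


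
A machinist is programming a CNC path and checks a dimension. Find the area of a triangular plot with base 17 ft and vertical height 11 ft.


Shape: triangle
Base b = 17 ft, Height h = 11 ft
Formula: A = (1/2) * b * h
A = 0.5 * 17 * 11
A = 0.5 * 187
A = 93.5
93.5 ft^2


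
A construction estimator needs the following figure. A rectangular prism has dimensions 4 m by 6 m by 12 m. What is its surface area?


Shape: rectangular prism
l = 4 m, w = 6 m, h = 12 m
Formula: SA = 2(lw + lh + wh)
lw = 24, lh = 48, wh = 72
lw + lh + wh = 144
SA = 2 * 144
SA = 288
288 m^2


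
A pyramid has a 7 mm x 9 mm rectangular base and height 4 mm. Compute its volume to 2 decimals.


Shape: rectangular pyramid
Base: 7 mm x 9 mm, Height h = 4 mm
Formula: V = (1/3) * base_area * h
base_area = 7 * 9 = 63
base_area * h = 63 * 4 = 252
V = 252 / 3
V = 84
84 mm^3


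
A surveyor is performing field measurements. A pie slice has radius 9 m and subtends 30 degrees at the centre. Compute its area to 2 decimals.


Shape: circular sector
Radius r = 9 m, Angle = 30 degrees
Formula: A = (angle/360) * pi * r^2
r^2 = 81
Fraction of circle = 30/360
A = (30/360) * pi * 81
A = 6.75 * pi
A = 21.21
21.21 m^2


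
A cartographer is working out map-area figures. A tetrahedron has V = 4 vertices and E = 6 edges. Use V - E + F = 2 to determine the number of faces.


Polyhedron: tetrahedron
Euler's formula for convex polyhedra: V - E + F = 2
Given: V = 4 vertices and E = 6 edges
Solve for F:
F = 2 + E - V = 2 + 6 - 4 = 4
4 faces


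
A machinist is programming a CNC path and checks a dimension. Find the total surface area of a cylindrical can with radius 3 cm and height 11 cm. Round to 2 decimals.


Shape: closed cylinder
Radius r = 3 cm, Height h = 11 cm
Formula: SA = 2*pi*r^2 + 2*pi*r*h = 2*pi*r*(r + h)
r + h = 14
2 * r * (r + h) = 2 * 3 * 14 = 84
SA = 84 * pi
SA = 263.89
263.89 cm^2


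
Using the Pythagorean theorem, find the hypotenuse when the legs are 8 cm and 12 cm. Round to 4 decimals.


Shape: right triangle
Legs a = 8 cm, b = 12 cm
Formula: c = sqrt(a^2 + b^2)
a^2 = 64, b^2 = 144
a^2 + b^2 = 208
c = sqrt(208)
c = 14.4222
14.4222 cm


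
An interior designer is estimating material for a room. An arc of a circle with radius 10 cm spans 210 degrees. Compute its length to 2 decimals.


Shape: circular arc
Radius r = 10 cm, Angle = 210 degrees
Formula: L = (angle/360) * 2 * pi * r
2 * pi * r = 20 * pi
L = (210/360) * 20 * pi
L = 11.666667 * pi
L = 36.65
36.65 cm


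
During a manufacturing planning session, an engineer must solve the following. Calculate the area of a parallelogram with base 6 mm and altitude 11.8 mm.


Shape: parallelogram
Base b = 6 mm, Height h = 11.8 mm
Formula: A = b * h
A = 6 * 11.8
A = 70.8
70.8 mm^2


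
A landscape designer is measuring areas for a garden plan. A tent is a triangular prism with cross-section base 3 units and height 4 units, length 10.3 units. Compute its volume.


Shape: triangular prism
Triangle base = 3 units, triangle height = 4 units, prism length L = 10.3 units
Formula: V = (1/2 * b * h_tri) * L
Cross-section area = 0.5 * 3 * 4 = 6
V = 6 * 10.3
V = 61.8
61.8 units^3


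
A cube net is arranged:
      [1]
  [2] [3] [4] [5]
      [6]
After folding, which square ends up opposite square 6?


Net: cross layout. Take square 3 as the base (bottom).
Fold the four squares in the horizontal row up around 3: 2 -> left, 4 -> right, 5 wraps to the top.
Fold 1 and 6 up from 3: 1 -> back, 6 -> front.
Opposite pairs are therefore: (1, 6), (2, 4), (3, 5).
Face 6 is opposite face 1.
face 1


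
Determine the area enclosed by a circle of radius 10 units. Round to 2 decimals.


Shape: circle
Radius r = 10 units
Formula: A = pi * r^2
r^2 = 10^2 = 100
A = pi * 100
A = 314.16
314.16 units^2


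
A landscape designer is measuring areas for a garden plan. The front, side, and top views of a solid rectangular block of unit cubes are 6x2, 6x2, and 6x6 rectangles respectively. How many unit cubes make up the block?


Orthographic views of a solid rectangular block:
Front view 6 x 2 -> length = 6, height = 2
Side view 6 x 2 -> width = 6, height = 2 (consistent)
Top view 6 x 6 -> confirms length = 6, width = 6
The block is 6 x 6 x 2.
Total unit cubes = 6 * 6 * 2 = 72
72 unit cubes


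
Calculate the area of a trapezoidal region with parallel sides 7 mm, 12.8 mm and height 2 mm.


Shape: trapezoid
Parallel sides a = 7 mm, b = 12.8 mm; Height h = 2 mm
Formula: A = (a + b) * h / 2
a + b = 7 + 12.8 = 19.8
A = 19.8 * 2 / 2
A = 39.6 / 2
A = 19.8
19.8 mm^2


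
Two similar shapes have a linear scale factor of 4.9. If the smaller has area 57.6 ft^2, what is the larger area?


Linear scale factor k = 4.9
Original area = 57.6 ft^2
Rule: under a linear scaling by k, areas scale by k^2.
k^2 = 4.9^2 = 24.01
New area = 57.6 * 24.01
New area = 1382.976
1382.976 ft^2


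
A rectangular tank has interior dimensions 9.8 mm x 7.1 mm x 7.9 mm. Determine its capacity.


Shape: rectangular prism
l = 9.8 mm, w = 7.1 mm, h = 7.9 mm
Formula: V = l * w * h
V = 9.8 * 7.1 * 7.9
V = 69.58 * 7.9
V = 549.682
549.682 mm^3


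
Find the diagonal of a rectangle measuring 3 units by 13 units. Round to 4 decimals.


Shape: rectangle (diagonal via Pythagoras)
Sides: 3 units and 13 units
Formula: d = sqrt(l^2 + w^2)
l^2 = 9, w^2 = 169
l^2 + w^2 = 178
d = sqrt(178)
d = 13.3417
13.3417 units


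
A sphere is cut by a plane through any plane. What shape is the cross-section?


Solid: sphere
Cutting plane: through any plane
Visualize the intersection of the plane with the solid's surface.
The boundary of the cut region is a circle.
circle


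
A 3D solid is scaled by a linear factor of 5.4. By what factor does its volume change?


Linear scale factor k = 5.4
Rule: under a linear scaling by k, volumes scale by k^3.
k^3 = 5.4 * 5.4 * 5.4
k^3 = 29.16 * 5.4
k^3 = 157.464
Volume scales by a factor of 157.464.
157.464 (dimensionless)


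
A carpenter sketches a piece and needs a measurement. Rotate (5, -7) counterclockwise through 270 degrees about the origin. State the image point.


Transformation: rotation about the origin
Original point: (5, -7)
Rule for 270 deg counterclockwise: (x, y) -> (y, -x)
Apply: (5, -7) -> (-7, -5)
(-7, -5)


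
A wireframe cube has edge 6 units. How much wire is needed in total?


Shape: cube
Side s = 6 units
A cube has 12 edges, all equal.
Formula: total edge length = 12 * s
Total = 12 * 6
Total = 72
72 units


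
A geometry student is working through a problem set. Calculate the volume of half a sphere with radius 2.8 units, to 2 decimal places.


Shape: hemisphere (half of a sphere)
Radius r = 2.8 units
Formula: V = (1/2) * (4/3) * pi * r^3 = (2/3) * pi * r^3
r^3 = 21.952
(2/3) * 21.952 = 14.634667
V = 14.634667 * pi
V = 45.98
45.98 units^3


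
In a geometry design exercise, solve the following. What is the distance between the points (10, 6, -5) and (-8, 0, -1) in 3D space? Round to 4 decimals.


3D distance between two points
P1 = (10, 6, -5), P2 = (-8, 0, -1)
Formula: d = sqrt((x2-x1)^2 + (y2-y1)^2 + (z2-z1)^2)
dx = -8 - 10 = -18
dy = 0 - 6 = -6
dz = -1 - -5 = 4
dx^2 + dy^2 + dz^2 = 324 + 36 + 16 = 376
d = sqrt(376)
d = 19.3907
19.3907 units


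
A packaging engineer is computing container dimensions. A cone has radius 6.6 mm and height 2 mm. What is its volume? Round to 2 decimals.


Shape: cone
Radius r = 6.6 mm, Height h = 2 mm
Formula: V = (1/3) * pi * r^2 * h
r^2 = 43.56
pi * r^2 * h = pi * 43.56 * 2 = 87.12 * pi
V = 87.12 * pi / 3
V = 91.23
91.23 mm^3


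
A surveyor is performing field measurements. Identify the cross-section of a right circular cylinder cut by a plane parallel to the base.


Solid: right circular cylinder
Cutting plane: parallel to the base
Visualize the intersection of the plane with the solid's surface.
The boundary of the cut region is a circle.
circle


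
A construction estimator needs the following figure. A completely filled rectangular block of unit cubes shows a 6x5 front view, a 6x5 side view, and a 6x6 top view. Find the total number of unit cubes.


Orthographic views of a solid rectangular block:
Front view 6 x 5 -> length = 6, height = 5
Side view 6 x 5 -> width = 6, height = 5 (consistent)
Top view 6 x 6 -> confirms length = 6, width = 6
The block is 6 x 6 x 5.
Total unit cubes = 6 * 6 * 5 = 180
180 unit cubes


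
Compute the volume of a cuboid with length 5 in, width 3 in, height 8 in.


Shape: rectangular prism
l = 5 in, w = 3 in, h = 8 in
Formula: V = l * w * h
V = 5 * 3 * 8
V = 15 * 8
V = 120
120 in^3


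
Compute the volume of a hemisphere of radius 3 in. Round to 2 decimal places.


Shape: hemisphere (half of a sphere)
Radius r = 3 in
Formula: V = (1/2) * (4/3) * pi * r^3 = (2/3) * pi * r^3
r^3 = 27
(2/3) * 27 = 18
V = 18 * pi
V = 56.55
56.55 in^3


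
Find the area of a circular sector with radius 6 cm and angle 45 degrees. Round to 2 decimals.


Shape: circular sector
Radius r = 6 cm, Angle = 45 degrees
Formula: A = (angle/360) * pi * r^2
r^2 = 36
Fraction of circle = 45/360
A = (45/360) * pi * 36
A = 4.5 * pi
A = 14.14
14.14 cm^2


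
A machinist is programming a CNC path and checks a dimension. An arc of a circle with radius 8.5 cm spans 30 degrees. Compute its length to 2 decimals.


Shape: circular arc
Radius r = 8.5 cm, Angle = 30 degrees
Formula: L = (angle/360) * 2 * pi * r
2 * pi * r = 17 * pi
L = (30/360) * 17 * pi
L = 1.416667 * pi
L = 4.45
4.45 cm


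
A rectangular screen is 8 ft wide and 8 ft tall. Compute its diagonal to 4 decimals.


Shape: rectangle (diagonal via Pythagoras)
Sides: 8 ft and 8 ft
Formula: d = sqrt(l^2 + w^2)
l^2 = 64, w^2 = 64
l^2 + w^2 = 128
d = sqrt(128)
d = 11.3137
11.3137 ft


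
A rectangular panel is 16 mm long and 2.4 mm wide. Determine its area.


Shape: rectangle
Length l = 16 mm, Width w = 2.4 mm
Formula: A = l * w
A = 16 * 2.4
A = 38.4
38.4 mm^2


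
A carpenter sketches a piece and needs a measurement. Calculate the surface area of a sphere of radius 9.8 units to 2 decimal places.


Shape: sphere
Radius r = 9.8 units
Formula: SA = 4 * pi * r^2
r^2 = 96.04
SA = 4 * pi * 96.04
SA = 384.16 * pi
SA = 1206.87
1206.87 units^2


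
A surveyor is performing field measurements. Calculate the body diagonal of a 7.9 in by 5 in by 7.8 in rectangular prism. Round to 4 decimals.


Shape: rectangular box (space diagonal)
l = 7.9 in, w = 5 in, h = 7.8 in
Visualize: the diagonal of the base, then a right triangle with that diagonal and the height.
Formula: d = sqrt(l^2 + w^2 + h^2)
l^2 + w^2 + h^2 = 62.41 + 25 + 60.84 = 148.25
d = sqrt(148.25)
d = 12.1758
12.1758 in


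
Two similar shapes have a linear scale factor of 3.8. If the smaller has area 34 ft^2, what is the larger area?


Linear scale factor k = 3.8
Original area = 34 ft^2
Rule: under a linear scaling by k, areas scale by k^2.
k^2 = 3.8^2 = 14.44
New area = 34 * 14.44
New area = 490.96
490.96 ft^2


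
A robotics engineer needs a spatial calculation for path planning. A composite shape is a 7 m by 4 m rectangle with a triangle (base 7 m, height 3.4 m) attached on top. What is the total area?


Composite shape: rectangle + triangle
Rectangle area = 7 * 4 = 28
Triangle area = 0.5 * 7 * 3.4 = 11.9
Total = 28 + 11.9
Total = 39.9
39.9 m^2


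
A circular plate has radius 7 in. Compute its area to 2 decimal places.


Shape: circle
Radius r = 7 in
Formula: A = pi * r^2
r^2 = 7^2 = 49
A = pi * 49
A = 153.94
153.94 in^2


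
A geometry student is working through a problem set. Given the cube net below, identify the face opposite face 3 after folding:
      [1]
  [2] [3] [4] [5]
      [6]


Net: cross layout. Take square 3 as the base (bottom).
Fold the four squares in the horizontal row up around 3: 2 -> left, 4 -> right, 5 wraps to the top.
Fold 1 and 6 up from 3: 1 -> back, 6 -> front.
Opposite pairs are therefore: (1, 6), (2, 4), (3, 5).
Face 3 is opposite face 5.
face 5


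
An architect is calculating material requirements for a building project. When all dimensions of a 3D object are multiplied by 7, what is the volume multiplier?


Linear scale factor k = 7
Rule: under a linear scaling by k, volumes scale by k^3.
k^3 = 7 * 7 * 7
k^3 = 49 * 7
k^3 = 343
Volume scales by a factor of 343.
343 (dimensionless)


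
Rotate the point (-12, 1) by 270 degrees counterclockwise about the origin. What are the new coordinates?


Transformation: rotation about the origin
Original point: (-12, 1)
Rule for 270 deg counterclockwise: (x, y) -> (y, -x)
Apply: (-12, 1) -> (1, 12)
(1, 12)


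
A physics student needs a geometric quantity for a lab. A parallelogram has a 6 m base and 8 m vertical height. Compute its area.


Shape: parallelogram
Base b = 6 m, Height h = 8 m
Formula: A = b * h
A = 6 * 8
A = 48
48 m^2


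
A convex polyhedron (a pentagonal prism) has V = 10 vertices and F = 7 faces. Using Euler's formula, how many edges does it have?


Polyhedron: pentagonal prism
Euler's formula for convex polyhedra: V - E + F = 2
Given: V = 10 vertices and F = 7 faces
Solve for E:
E = V + F - 2 = 10 + 7 - 2 = 15
15 edges


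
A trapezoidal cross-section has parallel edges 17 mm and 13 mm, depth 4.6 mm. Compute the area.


Shape: trapezoid
Parallel sides a = 17 mm, b = 13 mm; Height h = 4.6 mm
Formula: A = (a + b) * h / 2
a + b = 17 + 13 = 30
A = 30 * 4.6 / 2
A = 138 / 2
A = 69
69 mm^2


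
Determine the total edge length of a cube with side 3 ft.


Shape: cube
Side s = 3 ft
A cube has 12 edges, all equal.
Formula: total edge length = 12 * s
Total = 12 * 3
Total = 36
36 ft


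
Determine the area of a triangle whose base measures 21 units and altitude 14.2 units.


Shape: triangle
Base b = 21 units, Height h = 14.2 units
Formula: A = (1/2) * b * h
A = 0.5 * 21 * 14.2
A = 0.5 * 298.2
A = 149.1
149.1 units^2


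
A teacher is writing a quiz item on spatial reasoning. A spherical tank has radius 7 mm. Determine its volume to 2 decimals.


Shape: sphere
Radius r = 7 mm
Formula: V = (4/3) * pi * r^3
r^3 = 343
(4/3) * 343 = 457.333333
V = 457.333333 * pi
V = 1436.76
1436.76 mm^3


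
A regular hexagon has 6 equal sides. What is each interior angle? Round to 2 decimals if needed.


Shape: regular hexagon (6 sides)
Formula: interior angle = (n - 2) * 180 / n
(n - 2) = 4
(n - 2) * 180 = 720
angle = 720 / 6
angle = 120
120 degrees


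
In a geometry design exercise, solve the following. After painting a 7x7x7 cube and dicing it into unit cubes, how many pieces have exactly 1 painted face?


Large cube: 7 x 7 x 7, cut into unit cubes.
n = 7, so n - 2 = 5
Cubes with 1 painted face lie in the interior of each face.
A cube has 6 faces; each contributes (n - 2)^2 = 25 such cubes.
Count = 6 * 25 = 150
150 unit cubes


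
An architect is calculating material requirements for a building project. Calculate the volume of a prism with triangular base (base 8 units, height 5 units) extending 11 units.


Shape: triangular prism
Triangle base = 8 units, triangle height = 5 units, prism length L = 11 units
Formula: V = (1/2 * b * h_tri) * L
Cross-section area = 0.5 * 8 * 5 = 20
V = 20 * 11
V = 220
220 units^3


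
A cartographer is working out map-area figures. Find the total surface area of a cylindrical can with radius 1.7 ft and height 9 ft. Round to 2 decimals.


Shape: closed cylinder
Radius r = 1.7 ft, Height h = 9 ft
Formula: SA = 2*pi*r^2 + 2*pi*r*h = 2*pi*r*(r + h)
r + h = 10.7
2 * r * (r + h) = 2 * 1.7 * 10.7 = 36.38
SA = 36.38 * pi
SA = 114.29
114.29 ft^2


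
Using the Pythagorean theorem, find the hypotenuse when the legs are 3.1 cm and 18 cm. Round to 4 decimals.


Shape: right triangle
Legs a = 3.1 cm, b = 18 cm
Formula: c = sqrt(a^2 + b^2)
a^2 = 9.61, b^2 = 324
a^2 + b^2 = 333.61
c = sqrt(333.61)
c = 18.265
18.265 cm


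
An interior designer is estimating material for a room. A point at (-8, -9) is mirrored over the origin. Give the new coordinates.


Transformation: reflection
Original point: (-8, -9)
Rule for reflection through the origin: (x, y) -> (-x, -y)
Apply: (-8, -9) -> (8, 9)
(8, 9)


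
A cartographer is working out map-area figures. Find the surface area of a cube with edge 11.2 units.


Shape: cube
Side s = 11.2 units
A cube has 6 square faces.
Formula: SA = 6 * s^2
s^2 = 125.44
SA = 6 * 125.44
SA = 752.64
752.64 units^2


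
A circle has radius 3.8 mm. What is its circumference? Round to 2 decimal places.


Shape: circle
Radius r = 3.8 mm
Formula: C = 2 * pi * r
C = 2 * pi * 3.8
C = 7.6 * pi
C = 23.88
23.88 mm


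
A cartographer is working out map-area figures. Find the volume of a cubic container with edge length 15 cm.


Shape: cube
Side s = 15 cm
Formula: V = s^3
V = 15 * 15 * 15
V = 225 * 15
V = 3375
3375 cm^3


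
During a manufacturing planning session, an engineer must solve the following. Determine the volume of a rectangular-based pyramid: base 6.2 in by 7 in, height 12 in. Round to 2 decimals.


Shape: rectangular pyramid
Base: 6.2 in x 7 in, Height h = 12 in
Formula: V = (1/3) * base_area * h
base_area = 6.2 * 7 = 43.4
base_area * h = 43.4 * 12 = 520.8
V = 520.8 / 3
V = 173.6
173.6 in^3


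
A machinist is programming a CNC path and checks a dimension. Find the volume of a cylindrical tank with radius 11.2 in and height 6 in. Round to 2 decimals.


Shape: cylinder
Radius r = 11.2 in, Height h = 6 in
Formula: V = pi * r^2 * h
r^2 = 125.44
V = pi * 125.44 * 6
V = 752.64 * pi
V = 2364.49
2364.49 in^3


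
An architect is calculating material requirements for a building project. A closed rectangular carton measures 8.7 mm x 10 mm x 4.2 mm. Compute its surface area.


Shape: rectangular prism
l = 8.7 mm, w = 10 mm, h = 4.2 mm
Formula: SA = 2(lw + lh + wh)
lw = 87, lh = 36.54, wh = 42
lw + lh + wh = 165.54
SA = 2 * 165.54
SA = 331.08
331.08 mm^2


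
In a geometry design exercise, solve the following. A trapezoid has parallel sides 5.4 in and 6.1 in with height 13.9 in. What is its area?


Shape: trapezoid
Parallel sides a = 5.4 in, b = 6.1 in; Height h = 13.9 in
Formula: A = (a + b) * h / 2
a + b = 5.4 + 6.1 = 11.5
A = 11.5 * 13.9 / 2
A = 159.85 / 2
A = 79.925
79.925 in^2


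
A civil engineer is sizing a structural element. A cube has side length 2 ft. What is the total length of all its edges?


Shape: cube
Side s = 2 ft
A cube has 12 edges, all equal.
Formula: total edge length = 12 * s
Total = 12 * 2
Total = 24
24 ft


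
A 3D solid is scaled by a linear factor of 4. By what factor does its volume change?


Linear scale factor k = 4
Rule: under a linear scaling by k, volumes scale by k^3.
k^3 = 4 * 4 * 4
k^3 = 16 * 4
k^3 = 64
Volume scales by a factor of 64.
64 (dimensionless)


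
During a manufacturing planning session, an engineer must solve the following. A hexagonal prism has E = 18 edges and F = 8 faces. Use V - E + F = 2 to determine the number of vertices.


Polyhedron: hexagonal prism
Euler's formula for convex polyhedra: V - E + F = 2
Given: E = 18 edges and F = 8 faces
Solve for V:
V = 2 + E - F = 2 + 18 - 8 = 12
12 vertices


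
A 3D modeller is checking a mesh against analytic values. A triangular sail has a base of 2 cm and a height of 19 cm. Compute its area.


Shape: triangle
Base b = 2 cm, Height h = 19 cm
Formula: A = (1/2) * b * h
A = 0.5 * 2 * 19
A = 0.5 * 38
A = 19
19 cm^2


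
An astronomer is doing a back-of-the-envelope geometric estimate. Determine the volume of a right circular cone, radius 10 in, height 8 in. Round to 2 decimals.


Shape: cone
Radius r = 10 in, Height h = 8 in
Formula: V = (1/3) * pi * r^2 * h
r^2 = 100
pi * r^2 * h = pi * 100 * 8 = 800 * pi
V = 800 * pi / 3
V = 837.76
837.76 in^3


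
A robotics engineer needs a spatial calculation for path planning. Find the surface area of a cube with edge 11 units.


Shape: cube
Side s = 11 units
A cube has 6 square faces.
Formula: SA = 6 * s^2
s^2 = 121
SA = 6 * 121
SA = 726
726 units^2


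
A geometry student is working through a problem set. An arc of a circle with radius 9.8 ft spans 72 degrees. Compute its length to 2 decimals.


Shape: circular arc
Radius r = 9.8 ft, Angle = 72 degrees
Formula: L = (angle/360) * 2 * pi * r
2 * pi * r = 19.6 * pi
L = (72/360) * 19.6 * pi
L = 3.92 * pi
L = 12.32
12.32 ft


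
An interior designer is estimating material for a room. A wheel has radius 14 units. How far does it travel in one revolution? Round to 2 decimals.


Shape: circle
Radius r = 14 units
Formula: C = 2 * pi * r
C = 2 * pi * 14
C = 28 * pi
C = 87.96
87.96 units


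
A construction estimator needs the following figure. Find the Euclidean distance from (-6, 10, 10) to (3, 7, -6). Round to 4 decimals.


3D distance between two points
P1 = (-6, 10, 10), P2 = (3, 7, -6)
Formula: d = sqrt((x2-x1)^2 + (y2-y1)^2 + (z2-z1)^2)
dx = 3 - -6 = 9
dy = 7 - 10 = -3
dz = -6 - 10 = -16
dx^2 + dy^2 + dz^2 = 81 + 9 + 256 = 346
d = sqrt(346)
d = 18.6011
18.6011 units


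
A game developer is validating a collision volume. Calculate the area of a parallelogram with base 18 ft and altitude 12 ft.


Shape: parallelogram
Base b = 18 ft, Height h = 12 ft
Formula: A = b * h
A = 18 * 12
A = 216
216 ft^2


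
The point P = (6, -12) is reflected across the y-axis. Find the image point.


Transformation: reflection
Original point: (6, -12)
Rule for reflection over the y-axis: (x, y) -> (-x, y)
Apply: (6, -12) -> (-6, -12)
(-6, -12)


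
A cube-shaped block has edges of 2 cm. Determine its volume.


Shape: cube
Side s = 2 cm
Formula: V = s^3
V = 2 * 2 * 2
V = 4 * 2
V = 8
8 cm^3


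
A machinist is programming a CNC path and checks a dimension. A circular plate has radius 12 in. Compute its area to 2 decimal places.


Shape: circle
Radius r = 12 in
Formula: A = pi * r^2
r^2 = 12^2 = 144
A = pi * 144
A = 452.39
452.39 in^2


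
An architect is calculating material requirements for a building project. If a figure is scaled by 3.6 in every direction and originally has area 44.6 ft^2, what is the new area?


Linear scale factor k = 3.6
Original area = 44.6 ft^2
Rule: under a linear scaling by k, areas scale by k^2.
k^2 = 3.6^2 = 12.96
New area = 44.6 * 12.96
New area = 578.016
578.016 ft^2


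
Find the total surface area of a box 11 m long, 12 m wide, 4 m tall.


Shape: rectangular prism
l = 11 m, w = 12 m, h = 4 m
Formula: SA = 2(lw + lh + wh)
lw = 132, lh = 44, wh = 48
lw + lh + wh = 224
SA = 2 * 224
SA = 448
448 m^2


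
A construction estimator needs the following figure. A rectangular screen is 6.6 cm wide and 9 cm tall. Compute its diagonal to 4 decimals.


Shape: rectangle (diagonal via Pythagoras)
Sides: 6.6 cm and 9 cm
Formula: d = sqrt(l^2 + w^2)
l^2 = 43.56, w^2 = 81
l^2 + w^2 = 124.56
d = sqrt(124.56)
d = 11.1606
11.1606 cm


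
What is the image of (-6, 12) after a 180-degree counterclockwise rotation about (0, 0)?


Transformation: rotation about the origin
Original point: (-6, 12)
Rule for 180 deg: (x, y) -> (-x, -y)
Apply: (-6, 12) -> (6, -12)
(6, -12)
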